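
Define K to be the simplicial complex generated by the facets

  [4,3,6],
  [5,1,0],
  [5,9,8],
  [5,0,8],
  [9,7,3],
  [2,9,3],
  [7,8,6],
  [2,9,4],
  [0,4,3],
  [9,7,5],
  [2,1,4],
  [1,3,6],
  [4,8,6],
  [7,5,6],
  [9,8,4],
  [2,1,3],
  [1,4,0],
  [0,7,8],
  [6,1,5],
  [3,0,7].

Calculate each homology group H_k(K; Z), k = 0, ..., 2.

Take the total order 0 < 1 < 2 < 3 < 4 < 5 < 6 < 7 < 8 < 9 on the vertex set. Then K (dimension 2) consists of the simplices:

  0-simplices (10): [0], [1], [2], [3], [4], [5], [6], [7], [8], [9]
  1-simplices (30): (30 of them)
  2-simplices (20): (20 of them)

so the chain groups are C_0 ≅ Z^10, C_1 ≅ Z^30, C_2 ≅ Z^20.

Boundary ∂_1: C_1 → C_0 maps an edge to its endpoints' difference, ∂[p,q] = q − p. For instance
  ∂[0,4] = [4] − [0].
This gives a 10×30 integer matrix of rank 9; reducing to Smith normal form yields diagonal entries (1,1,1,1,1,1,1,1,1).

The boundary map ∂_2: C_2 → C_1 acts by ∂[p,q,r] = [q,r] − [p,r] + [p,q]. For instance
  ∂[4,8,9] = [8,9] − [4,9] + [4,8],
  ∂[0,3,4] = [3,4] − [0,4] + [0,3].
This gives a 30×20 integer matrix of rank 20; reducing to Smith normal form yields diagonal entries (1,1,1,1,1,1,1,1,1,1,1,1,1,1,1,1,1,1,1,2).

Reading off H_k = ker ∂_k / im ∂_{k+1}:

  H_0: rank C_0 − rank ∂_1 = 10 − 9 = 1, and the invariant factors of ∂_1 are all 1, so H_0 = Z.
  H_1: rank ker ∂_1 − rank ∂_2 = (30 − 9) − 20 = 1, and ∂_2 has invariant factor 2 > 1, so H_1 = Z ⊕ Z/2.
  H_2: rank ker ∂_2 − rank ∂_3 = (20 − 20) − 0 = 0, and there is no ∂_3, so H_2 = 0.

(K is a triangulation of the Klein bottle.)

H_0 ≅ Z,  H_1 ≅ Z ⊕ Z/2,  H_2 = 0.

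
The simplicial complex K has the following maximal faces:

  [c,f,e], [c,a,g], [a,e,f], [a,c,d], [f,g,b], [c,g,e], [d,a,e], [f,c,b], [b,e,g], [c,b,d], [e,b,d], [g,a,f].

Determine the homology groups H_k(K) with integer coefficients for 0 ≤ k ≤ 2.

We work with the vertex ordering a < b < c < d < e < f < g. The simplices of K, each written with vertices in increasing order, are:

  0-simplices (7): a, b, c, d, e, f, g
  1-simplices (18): ac, ad, ae, af, ag, bc, bd, be, bf, bg, cd, ce, cf, cg, de, ef, eg, fg
  2-simplices (12): acd, acg, ade, aef, afg, bcd, bcf, bde, beg, bfg, cef, ceg

Hence C_0 ≅ Z^7, C_1 ≅ Z^18, C_2 ≅ Z^12.

Boundary ∂_1: C_1 → C_0 maps an edge to its endpoints' difference, ∂[p,q] = q − p. For instance
  ∂de = e − d.
This gives a 7×18 integer matrix of rank 6; reducing to Smith normal form yields diagonal entries (1,1,1,1,1,1).

∂_2: C_2 → C_1 acts by ∂[p,q,r] = [q,r] − [p,r] + [p,q]. For instance
  ∂beg = eg − bg + be,
  ∂acg = cg − ag + ac.
This gives a 18×12 integer matrix of rank 12; reducing to Smith normal form yields diagonal entries (1,1,1,1,1,1,1,1,1,1,1,2).

Computing H_k = (kernel of ∂_k) / (image of ∂_{k+1}):

  H_0: rank C_0 − rank ∂_1 = 7 − 6 = 1, and the invariant factors of ∂_1 are all 1, so H_0 = Z.
  H_1: rank ker ∂_1 − rank ∂_2 = (18 − 6) − 12 = 0, and ∂_2 has invariant factor 2 > 1, so H_1 = Z/2.
  H_2: rank ker ∂_2 − rank ∂_3 = (12 − 12) − 0 = 0, and there is no ∂_3, so H_2 = 0.

As a check, the Euler characteristic is 7 − 18 + 12 = 1, which agrees with 1 − 0 + 0 = 1.

H_0 = Z,  H_1 = Z/2,  H_2 = 0.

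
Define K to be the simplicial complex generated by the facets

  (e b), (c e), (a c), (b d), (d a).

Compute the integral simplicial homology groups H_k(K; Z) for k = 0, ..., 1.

Fix the vertex order a < b < c < d < e and write every simplex with vertices in increasing order. Then dim K = 1 and the simplices of K are:

  0-simplices (5): a, b, c, d, e
  1-simplices (5): ac, ad, bd, be, ce

so the chain groups are C_0 ≅ Z^5, C_1 ≅ Z^5.

The boundary map ∂_1: C_1 → C_0 is given by ∂[p,q] = [q] − [p]. For instance
  ∂ce = e − c.
As a 5×5 matrix over Z this has rank 4, with invariant factors (1,1,1,1).

Computing H_k = (kernel of ∂_k) / (image of ∂_{k+1}):

  H_0: rank C_0 − rank ∂_1 = 5 − 4 = 1, and the invariant factors of ∂_1 are all 1, so H_0 = Z.
  H_1: rank ker ∂_1 − rank ∂_2 = (5 − 4) − 0 = 1, and there is no ∂_2, so H_1 = Z.

H_0 ≅ Z,  H_1 ≅ Z.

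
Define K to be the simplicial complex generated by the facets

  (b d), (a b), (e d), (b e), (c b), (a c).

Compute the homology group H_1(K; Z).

We work with the vertex ordering a < b < c < d < e. The simplices of K, each written with vertices in increasing order, are:

  0-simplices (5): a, b, c, d, e
  1-simplices (6): ab, ac, bc, bd, be, de

giving chain groups C_0 ≅ Z^5, C_1 ≅ Z^6.

∂_1: C_1 → C_0 is given by ∂[p,q] = [q] − [p]. For instance
  ∂de = e − d.
This gives a 5×6 integer matrix of rank 4; reducing to Smith normal form yields diagonal entries (1,1,1,1).

Now H_k = ker ∂_k / im ∂_{k+1}, so:

  H_1: rank ker ∂_1 − rank ∂_2 = (6 − 4) − 0 = 2, and there is no ∂_2, so H_1 = Z^2.

H_1 ≅ Z^2.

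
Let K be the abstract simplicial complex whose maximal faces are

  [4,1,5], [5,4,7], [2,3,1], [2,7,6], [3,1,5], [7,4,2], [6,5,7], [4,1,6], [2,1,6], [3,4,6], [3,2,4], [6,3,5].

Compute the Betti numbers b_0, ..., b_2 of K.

We work with the vertex ordering 1 < 2 < 3 < 4 < 5 < 6 < 7. The simplices of K, each written with vertices in increasing order, are:

  0-simplices (7): [1], [2], [3], [4], [5], [6], [7]
  1-simplices (18): [1,2], [1,3], [1,4], [1,5], [1,6], [2,3], [2,4], [2,6], [2,7], [3,4], [3,5], [3,6], [4,5], [4,6], [4,7], [5,6], [5,7], [6,7]
  2-simplices (12): [1,2,3], [1,2,6], [1,3,5], [1,4,5], [1,4,6], [2,3,4], [2,4,7], [2,6,7], [3,4,6], [3,5,6], [4,5,7], [5,6,7]

so the chain groups are C_0 ≅ Z^7, C_1 ≅ Z^18, C_2 ≅ Z^12.

Boundary ∂_1: C_1 → C_0 maps an edge to its endpoints' difference, ∂[p,q] = q − p. For instance
  ∂[1,6] = [6] − [1].
The resulting 7×18 matrix has rank 6, and its Smith normal form has invariant factors (1,1,1,1,1,1).

∂_2: C_2 → C_1 sends each 2-simplex [p,q,r] to [q,r] − [p,r] + [p,q]. For instance
  ∂[2,6,7] = [6,7] − [2,7] + [2,6],
  ∂[1,4,5] = [4,5] − [1,5] + [1,4].
As a 18×12 matrix over Z this has rank 12, with invariant factors (1,1,1,1,1,1,1,1,1,1,1,2).

From H_k ≅ ker(∂_k) / im(∂_{k+1}) we obtain:

  H_0: rank C_0 − rank ∂_1 = 7 − 6 = 1, and the invariant factors of ∂_1 are all 1, so H_0 ≅ Z.
  H_1: rank ker ∂_1 − rank ∂_2 = (18 − 6) − 12 = 0, and ∂_2 has invariant factor 2 > 1, so H_1 ≅ Z/2.
  H_2: rank ker ∂_2 − rank ∂_3 = (12 − 12) − 0 = 0, and there is no ∂_3, so H_2 ≅ 0.

As a check, the Euler characteristic is 7 − 18 + 12 = 1, which agrees with 1 − 0 + 0 = 1.
(K is a triangulation of the real projective plane RP^2.)

Hence the Betti numbers are b_0 = 1, b_1 = 0, b_2 = 0.

b_0 = 1, b_1 = 0, b_2 = 0.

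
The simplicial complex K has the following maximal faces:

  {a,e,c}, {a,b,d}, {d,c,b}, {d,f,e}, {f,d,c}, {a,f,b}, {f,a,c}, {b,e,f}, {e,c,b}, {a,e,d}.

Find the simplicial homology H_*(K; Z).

H_0 = Z,  H_1 = Z_2,  H_2 = 0.

Fix the vertex order a < b < c < d < e < f and write every simplex with vertices in increasing order. Then dim K = 2 and the simplices of K are:

  0-simplices (6): a, b, c, d, e, f
  1-simplices (15): ab, ac, ad, ae, af, bc, bd, be, bf, cd, ce, cf, de, df, ef
  2-simplices (10): abd, abf, ace, acf, ade, bcd, bce, bef, cdf, def

so the chain groups are C_0 ≅ Z^6, C_1 ≅ Z^15, C_2 ≅ Z^10.

Boundary ∂_1: C_1 → C_0 sends each edge [p,q] (with p < q) to q − p.
This gives a 6×15 integer matrix of rank 5; reducing to Smith normal form yields diagonal entries (1,1,1,1,1).

∂_2: C_2 → C_1 acts by ∂[p,q,r] = [q,r] − [p,r] + [p,q]. For instance
  ∂ace = ce − ae + ac,
  ∂def = ef − df + de.
As a 15×10 matrix over Z this has rank 10, with invariant factors (1,1,1,1,1,1,1,1,1,2).

Reading off H_k = ker ∂_k / im ∂_{k+1}:

  H_0: rank C_0 − rank ∂_1 = 6 − 5 = 1, and the invariant factors of ∂_1 are all 1, so H_0 = Z.
  H_1: rank ker ∂_1 − rank ∂_2 = (15 − 5) − 10 = 0, and ∂_2 has invariant factor 2 > 1, so H_1 = Z_2.
  H_2: rank ker ∂_2 − rank ∂_3 = (10 − 10) − 0 = 0, and there is no ∂_3, so H_2 = 0.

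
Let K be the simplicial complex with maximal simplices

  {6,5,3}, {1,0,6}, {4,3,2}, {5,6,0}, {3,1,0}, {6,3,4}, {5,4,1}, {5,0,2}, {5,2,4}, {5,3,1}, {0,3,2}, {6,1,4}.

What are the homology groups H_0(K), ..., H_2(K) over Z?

H_0 ≅ Z,  H_1 ≅ Z/2,  H_2 = 0.

Fix the vertex order 0 < 1 < 2 < 3 < 4 < 5 < 6 and write every simplex with vertices in increasing order. Then dim K = 2 and the simplices of K are:

  0-simplices (7): [0], [1], [2], [3], [4], [5], [6]
  1-simplices (18): [0,1], [0,2], [0,3], [0,5], [0,6], [1,3], [1,4], [1,5], [1,6], [2,3], [2,4], [2,5], [3,4], [3,5], [3,6], [4,5], [4,6], [5,6]
  2-simplices (12): [0,1,3], [0,1,6], [0,2,3], [0,2,5], [0,5,6], [1,3,5], [1,4,5], [1,4,6], [2,3,4], [2,4,5], [3,4,6], [3,5,6]

so the chain groups are C_0 ≅ Z^7, C_1 ≅ Z^18, C_2 ≅ Z^12.

∂_1: C_1 → C_0 maps an edge to its endpoints' difference, ∂[p,q] = q − p.
This gives a 7×18 integer matrix of rank 6; reducing to Smith normal form yields diagonal entries (1,1,1,1,1,1).

Boundary ∂_2: C_2 → C_1 acts by ∂[p,q,r] = [q,r] − [p,r] + [p,q]. For instance
  ∂[1,4,5] = [4,5] − [1,5] + [1,4],
  ∂[2,4,5] = [4,5] − [2,5] + [2,4].
The resulting 18×12 matrix has rank 12, and its Smith normal form has invariant factors (1,1,1,1,1,1,1,1,1,1,1,2).

Now H_k = ker ∂_k / im ∂_{k+1}, so:

  H_0: rank C_0 − rank ∂_1 = 7 − 6 = 1, and the invariant factors of ∂_1 are all 1, so H_0 ≅ Z.
  H_1: rank ker ∂_1 − rank ∂_2 = (18 − 6) − 12 = 0, and ∂_2 has invariant factor 2 > 1, so H_1 ≅ Z/2.
  H_2: rank ker ∂_2 − rank ∂_3 = (12 − 12) − 0 = 0, and there is no ∂_3, so H_2 ≅ 0.

As a check, the Euler characteristic is 7 − 18 + 12 = 1, which agrees with 1 − 0 + 0 = 1.
(K is a triangulation of the real projective plane RP^2.)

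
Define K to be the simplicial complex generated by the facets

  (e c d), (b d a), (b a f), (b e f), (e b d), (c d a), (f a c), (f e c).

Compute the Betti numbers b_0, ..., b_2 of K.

Take the total order a < b < c < d < e < f on the vertex set. Then K (dimension 2) consists of the simplices:

  0-simplices (6): a, b, c, d, e, f
  1-simplices (12): ab, ac, ad, af, bd, be, bf, cd, ce, cf, de, ef
  2-simplices (8): abd, abf, acd, acf, bde, bef, cde, cef

so the chain groups are C_0 ≅ Z^6, C_1 ≅ Z^12, C_2 ≅ Z^8.

Boundary ∂_1: C_1 → C_0 sends each edge [p,q] (with p < q) to q − p.
The 6×12 boundary matrix has rank 5 and Smith normal form diag(1,1,1,1,1).

∂_2: C_2 → C_1 maps a triangle to the signed sum of its edges. For instance
  ∂acd = cd − ad + ac,
  ∂bef = ef − bf + be.
The 12×8 boundary matrix has rank 7 and Smith normal form diag(1,1,1,1,1,1,1).

Reading off H_k = ker ∂_k / im ∂_{k+1}:

  H_0: rank C_0 − rank ∂_1 = 6 − 5 = 1, and the invariant factors of ∂_1 are all 1, so H_0 ≅ Z.
  H_1: rank ker ∂_1 − rank ∂_2 = (12 − 5) − 7 = 0, and the invariant factors of ∂_2 are all 1, so H_1 ≅ 0.
  H_2: rank ker ∂_2 − rank ∂_3 = (8 − 7) − 0 = 1, and there is no ∂_3, so H_2 ≅ Z.

Hence the Betti numbers are b_0 = 1, b_1 = 0, b_2 = 1.

b_0 = 1, b_1 = 0, b_2 = 1.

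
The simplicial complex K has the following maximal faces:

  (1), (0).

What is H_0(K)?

H_0 ≅ Z^2.

Order the vertices as 0 < 1. Listing each simplex with vertices in this order, K has dimension 0 with simplices:

  0-simplices (2): [0], [1]

giving chain groups C_0 ≅ Z^2.

Now H_k = ker ∂_k / im ∂_{k+1}, so:

  H_0: rank C_0 − rank ∂_1 = 2 − 0 = 2, and there is no ∂_1, so H_0 ≅ Z^2.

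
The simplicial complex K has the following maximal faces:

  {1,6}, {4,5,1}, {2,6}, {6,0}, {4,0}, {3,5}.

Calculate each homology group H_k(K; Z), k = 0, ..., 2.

We work with the vertex ordering 0 < 1 < 2 < 3 < 4 < 5 < 6. The simplices of K, each written with vertices in increasing order, are:

  0-simplices (7): [0], [1], [2], [3], [4], [5], [6]
  1-simplices (8): [0,4], [0,6], [1,4], [1,5], [1,6], [2,6], [3,5], [4,5]
  2-simplices (1): [1,4,5]

Hence C_0 ≅ Z^7, C_1 ≅ Z^8, C_2 ≅ Z^1.

∂_1: C_1 → C_0 is given by ∂[p,q] = [q] − [p]. For instance
  ∂[0,4] = [4] − [0].
The resulting 7×8 matrix has rank 6, and its Smith normal form has invariant factors (1,1,1,1,1,1).

Boundary ∂_2: C_2 → C_1 maps a triangle to the signed sum of its edges. For instance
  ∂[1,4,5] = [4,5] − [1,5] + [1,4].
As a 8×1 matrix over Z this has rank 1, with invariant factors (1).

Now H_k = ker ∂_k / im ∂_{k+1}, so:

  H_0: rank C_0 − rank ∂_1 = 7 − 6 = 1, and the invariant factors of ∂_1 are all 1, so H_0 = Z.
  H_1: rank ker ∂_1 − rank ∂_2 = (8 − 6) − 1 = 1, and the invariant factors of ∂_2 are all 1, so H_1 = Z.
  H_2: rank ker ∂_2 − rank ∂_3 = (1 − 1) − 0 = 0, and there is no ∂_3, so H_2 = 0.

H_0 = Z,  H_1 = Z,  H_2 = 0.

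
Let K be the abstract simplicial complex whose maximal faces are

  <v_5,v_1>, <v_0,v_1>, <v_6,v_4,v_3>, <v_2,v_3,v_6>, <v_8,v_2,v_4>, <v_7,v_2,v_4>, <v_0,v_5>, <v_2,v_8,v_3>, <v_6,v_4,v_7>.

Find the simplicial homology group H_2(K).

H_2 = 0.

We work with the vertex ordering v_0 < v_1 < v_2 < v_3 < v_4 < v_5 < v_6 < v_7 < v_8. The simplices of K, each written with vertices in increasing order, are:

  0-simplices (9): [v_0], [v_1], [v_2], [v_3], [v_4], [v_5], [v_6], [v_7], [v_8]
  1-simplices (15): (15 of them)
  2-simplices (6): [v_2,v_3,v_6], [v_2,v_3,v_8], [v_2,v_4,v_7], [v_2,v_4,v_8], [v_3,v_4,v_6], [v_4,v_6,v_7]

so the chain groups are C_0 ≅ Z^9, C_1 ≅ Z^15, C_2 ≅ Z^6.

∂_1: C_1 → C_0 maps an edge to its endpoints' difference, ∂[p,q] = q − p.
This gives a 9×15 integer matrix of rank 7; reducing to Smith normal form yields diagonal entries (1,1,1,1,1,1,1).

Boundary ∂_2: C_2 → C_1 sends each 2-simplex [p,q,r] to [q,r] − [p,r] + [p,q]. For instance
  ∂[v_3,v_4,v_6] = [v_4,v_6] − [v_3,v_6] + [v_3,v_4],
  ∂[v_2,v_3,v_6] = [v_3,v_6] − [v_2,v_6] + [v_2,v_3].
The resulting 15×6 matrix has rank 6, and its Smith normal form has invariant factors (1,1,1,1,1,1).

Computing H_k = (kernel of ∂_k) / (image of ∂_{k+1}):

  H_2: rank ker ∂_2 − rank ∂_3 = (6 − 6) − 0 = 0, and there is no ∂_3, so H_2 = 0.

(K is a triangulation of the disjoint union of the cylinder S^1 x I and the circle S^1.)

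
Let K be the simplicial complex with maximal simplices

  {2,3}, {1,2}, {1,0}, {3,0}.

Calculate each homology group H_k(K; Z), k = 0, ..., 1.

K has 4 vertices, 4 edges.
rank ∂_0 = 0, rank ∂_1 = 3 ⇒ b_0 = 4 − 0 − 3 = 1; all invariant factors of ∂_1 are 1 so no torsion. So H_0 = Z.
rank ∂_1 = 3, rank ∂_2 = 0 ⇒ b_1 = 4 − 3 − 0 = 1. So H_1 = Z.

H_0 ≅ Z,  H_1 ≅ Z.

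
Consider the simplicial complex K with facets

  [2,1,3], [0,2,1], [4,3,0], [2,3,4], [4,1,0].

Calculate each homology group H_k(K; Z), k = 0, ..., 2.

H_0 ≅ Z,  H_1 ≅ Z,  H_2 = 0.

We work with the vertex ordering 0 < 1 < 2 < 3 < 4. The simplices of K, each written with vertices in increasing order, are:

  0-simplices (5): [0], [1], [2], [3], [4]
  1-simplices (10): [0,1], [0,2], [0,3], [0,4], [1,2], [1,3], [1,4], [2,3], [2,4], [3,4]
  2-simplices (5): [0,1,2], [0,1,4], [0,3,4], [1,2,3], [2,3,4]

so the chain groups are C_0 ≅ Z^5, C_1 ≅ Z^10, C_2 ≅ Z^5.

Boundary ∂_1: C_1 → C_0 is given by ∂[p,q] = [q] − [p]. For instance
  ∂[3,4] = [4] − [3].
As a 5×10 matrix over Z this has rank 4, with invariant factors (1,1,1,1).

Boundary ∂_2: C_2 → C_1 maps a triangle to the signed sum of its edges. For instance
  ∂[1,2,3] = [2,3] − [1,3] + [1,2],
  ∂[0,3,4] = [3,4] − [0,4] + [0,3].
The resulting 10×5 matrix has rank 5, and its Smith normal form has invariant factors (1,1,1,1,1).

Reading off H_k = ker ∂_k / im ∂_{k+1}:

  H_0: rank C_0 − rank ∂_1 = 5 − 4 = 1, and the invariant factors of ∂_1 are all 1, so H_0 ≅ Z.
  H_1: rank ker ∂_1 − rank ∂_2 = (10 − 4) − 5 = 1, and the invariant factors of ∂_2 are all 1, so H_1 ≅ Z.
  H_2: rank ker ∂_2 − rank ∂_3 = (5 − 5) − 0 = 0, and there is no ∂_3, so H_2 ≅ 0.

(K is a triangulation of the Möbius band.)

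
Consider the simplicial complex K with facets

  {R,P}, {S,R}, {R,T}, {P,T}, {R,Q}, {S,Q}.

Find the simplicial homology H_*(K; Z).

H_0 = Z,  H_1 = Z^2.

Take the total order P < Q < R < S < T on the vertex set. Then K (dimension 1) consists of the simplices:

  0-simplices (5): P, Q, R, S, T
  1-simplices (6): PR, PT, QR, QS, RS, RT

so the chain groups are C_0 ≅ Z^5, C_1 ≅ Z^6.

∂_1: C_1 → C_0 is given by ∂[p,q] = [q] − [p]. For instance
  ∂PR = R − P.
The 5×6 boundary matrix has rank 4 and Smith normal form diag(1,1,1,1).

Reading off H_k = ker ∂_k / im ∂_{k+1}:

  H_0: rank C_0 − rank ∂_1 = 5 − 4 = 1, and the invariant factors of ∂_1 are all 1, so H_0 = Z.
  H_1: rank ker ∂_1 − rank ∂_2 = (6 − 4) − 0 = 2, and there is no ∂_2, so H_1 = Z^2.

As a check, the Euler characteristic is 5 − 6 = -1, which agrees with 1 − 2 = -1.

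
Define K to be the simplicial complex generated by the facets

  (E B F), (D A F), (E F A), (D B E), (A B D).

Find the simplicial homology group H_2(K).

We work with the vertex ordering A < B < D < E < F. The simplices of K, each written with vertices in increasing order, are:

  0-simplices (5): A, B, D, E, F
  1-simplices (10): AB, AD, AE, AF, BD, BE, BF, DE, DF, EF
  2-simplices (5): ABD, ADF, AEF, BDE, BEF

Hence C_0 ≅ Z^5, C_1 ≅ Z^10, C_2 ≅ Z^5.

Boundary ∂_1: C_1 → C_0 is given by ∂[p,q] = [q] − [p]. For instance
  ∂DF = F − D.
This gives a 5×10 integer matrix of rank 4; reducing to Smith normal form yields diagonal entries (1,1,1,1).

Boundary ∂_2: C_2 → C_1 maps a triangle to the signed sum of its edges. For instance
  ∂ABD = BD − AD + AB,
  ∂ADF = DF − AF + AD.
The resulting 10×5 matrix has rank 5, and its Smith normal form has invariant factors (1,1,1,1,1).

Computing H_k = (kernel of ∂_k) / (image of ∂_{k+1}):

  H_2: rank ker ∂_2 − rank ∂_3 = (5 − 5) − 0 = 0, and there is no ∂_3, so H_2 ≅ 0.

H_2 = 0.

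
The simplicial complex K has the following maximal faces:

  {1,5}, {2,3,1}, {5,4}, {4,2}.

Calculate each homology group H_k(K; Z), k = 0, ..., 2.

H_0 ≅ Z,  H_1 ≅ Z,  H_2 = 0.

Order the vertices as 1 < 2 < 3 < 4 < 5. Listing each simplex with vertices in this order, K has dimension 2 with simplices:

  0-simplices (5): [1], [2], [3], [4], [5]
  1-simplices (6): [1,2], [1,3], [1,5], [2,3], [2,4], [4,5]
  2-simplices (1): [1,2,3]

so the chain groups are C_0 ≅ Z^5, C_1 ≅ Z^6, C_2 ≅ Z^1.

Boundary ∂_1: C_1 → C_0 maps an edge to its endpoints' difference, ∂[p,q] = q − p. For instance
  ∂[1,5] = [5] − [1].
The resulting 5×6 matrix has rank 4, and its Smith normal form has invariant factors (1,1,1,1).

Boundary ∂_2: C_2 → C_1 acts by ∂[p,q,r] = [q,r] − [p,r] + [p,q]. For instance
  ∂[1,2,3] = [2,3] − [1,3] + [1,2].
The resulting 6×1 matrix has rank 1, and its Smith normal form has invariant factors (1).

Reading off H_k = ker ∂_k / im ∂_{k+1}:

  H_0: rank C_0 − rank ∂_1 = 5 − 4 = 1, and the invariant factors of ∂_1 are all 1, so H_0 = Z.
  H_1: rank ker ∂_1 − rank ∂_2 = (6 − 4) − 1 = 1, and the invariant factors of ∂_2 are all 1, so H_1 = Z.
  H_2: rank ker ∂_2 − rank ∂_3 = (1 − 1) − 0 = 0, and there is no ∂_3, so H_2 = 0.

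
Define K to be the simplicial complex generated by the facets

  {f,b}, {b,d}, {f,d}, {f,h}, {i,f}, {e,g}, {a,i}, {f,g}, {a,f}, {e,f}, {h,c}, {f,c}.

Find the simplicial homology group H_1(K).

H_1 ≅ Z^4.

We work with the vertex ordering a < b < c < d < e < f < g < h < i. The simplices of K, each written with vertices in increasing order, are:

  0-simplices (9): a, b, c, d, e, f, g, h, i
  1-simplices (12): af, ai, bd, bf, cf, ch, df, ef, eg, fg, fh, fi

giving chain groups C_0 ≅ Z^9, C_1 ≅ Z^12.

Boundary ∂_1: C_1 → C_0 maps an edge to its endpoints' difference, ∂[p,q] = q − p. For instance
  ∂ef = f − e.
As a 9×12 matrix over Z this has rank 8, with invariant factors (1,1,1,1,1,1,1,1).

Now H_k = ker ∂_k / im ∂_{k+1}, so:

  H_1: rank ker ∂_1 − rank ∂_2 = (12 − 8) − 0 = 4, and there is no ∂_2, so H_1 ≅ Z^4.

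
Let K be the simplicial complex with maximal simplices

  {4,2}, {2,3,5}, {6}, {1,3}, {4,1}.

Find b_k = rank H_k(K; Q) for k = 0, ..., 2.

b_0 = 2, b_1 = 1, b_2 = 0.

We work with the vertex ordering 1 < 2 < 3 < 4 < 5 < 6. The simplices of K, each written with vertices in increasing order, are:

  0-simplices (6): [1], [2], [3], [4], [5], [6]
  1-simplices (6): [1,3], [1,4], [2,3], [2,4], [2,5], [3,5]
  2-simplices (1): [2,3,5]

so the chain groups are C_0 ≅ Z^6, C_1 ≅ Z^6, C_2 ≅ Z^1.

The boundary map ∂_1: C_1 → C_0 maps an edge to its endpoints' difference, ∂[p,q] = q − p. For instance
  ∂[2,3] = [3] − [2].
The resulting 6×6 matrix has rank 4, and its Smith normal form has invariant factors (1,1,1,1).

∂_2: C_2 → C_1 maps a triangle to the signed sum of its edges. For instance
  ∂[2,3,5] = [3,5] − [2,5] + [2,3].
The 6×1 boundary matrix has rank 1 and Smith normal form diag(1).

From H_k ≅ ker(∂_k) / im(∂_{k+1}) we obtain:

  H_0: rank C_0 − rank ∂_1 = 6 − 4 = 2, and the invariant factors of ∂_1 are all 1, so H_0 = Z^2.
  H_1: rank ker ∂_1 − rank ∂_2 = (6 − 4) − 1 = 1, and the invariant factors of ∂_2 are all 1, so H_1 = Z.
  H_2: rank ker ∂_2 − rank ∂_3 = (1 − 1) − 0 = 0, and there is no ∂_3, so H_2 = 0.

Hence the Betti numbers are b_0 = 2, b_1 = 1, b_2 = 0.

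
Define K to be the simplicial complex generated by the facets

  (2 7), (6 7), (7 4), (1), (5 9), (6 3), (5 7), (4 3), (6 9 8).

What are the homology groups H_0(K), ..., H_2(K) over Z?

H_0 = Z^2,  H_1 = Z^2,  H_2 = 0.

K has 9 vertices, 10 edges, 1 triangle.
rank ∂_0 = 0, rank ∂_1 = 7 ⇒ b_0 = 9 − 0 − 7 = 2; all invariant factors of ∂_1 are 1 so no torsion. So H_0 = Z^2.
rank ∂_1 = 7, rank ∂_2 = 1 ⇒ b_1 = 10 − 7 − 1 = 2; all invariant factors of ∂_2 are 1 so no torsion. So H_1 = Z^2.
rank ∂_2 = 1, rank ∂_3 = 0 ⇒ b_2 = 1 − 1 − 0 = 0. So H_2 = 0.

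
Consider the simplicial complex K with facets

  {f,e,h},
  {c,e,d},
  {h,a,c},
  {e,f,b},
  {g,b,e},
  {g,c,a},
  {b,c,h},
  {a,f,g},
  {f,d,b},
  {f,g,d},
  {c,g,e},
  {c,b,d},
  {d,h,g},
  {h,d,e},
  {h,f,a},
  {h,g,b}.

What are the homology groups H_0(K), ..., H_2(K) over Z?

Order the vertices as a < b < c < d < e < f < g < h. Listing each simplex with vertices in this order, K has dimension 2 with simplices:

  0-simplices (8): a, b, c, d, e, f, g, h
  1-simplices (24): ac, af, ag, ah, bc, bd, be, bf, bg, bh, cd, ce, cg, ch, de, df, dg, dh, ef, eg, eh, fg, fh, gh
  2-simplices (16): acg, ach, afg, afh, bcd, bch, bdf, bef, beg, bgh, cde, ceg, deh, dfg, dgh, efh

giving chain groups C_0 ≅ Z^8, C_1 ≅ Z^24, C_2 ≅ Z^16.

Boundary ∂_1: C_1 → C_0 maps an edge to its endpoints' difference, ∂[p,q] = q − p. For instance
  ∂bh = h − b.
This gives a 8×24 integer matrix of rank 7; reducing to Smith normal form yields diagonal entries (1,1,1,1,1,1,1).

∂_2: C_2 → C_1 acts by ∂[p,q,r] = [q,r] − [p,r] + [p,q]. For instance
  ∂acg = cg − ag + ac,
  ∂bcd = cd − bd + bc.
The resulting 24×16 matrix has rank 15, and its Smith normal form has invariant factors (1,1,1,1,1,1,1,1,1,1,1,1,1,1,1).

Now H_k = ker ∂_k / im ∂_{k+1}, so:

  H_0: rank C_0 − rank ∂_1 = 8 − 7 = 1, and the invariant factors of ∂_1 are all 1, so H_0 = Z.
  H_1: rank ker ∂_1 − rank ∂_2 = (24 − 7) − 15 = 2, and the invariant factors of ∂_2 are all 1, so H_1 = Z^2.
  H_2: rank ker ∂_2 − rank ∂_3 = (16 − 15) − 0 = 1, and there is no ∂_3, so H_2 = Z.

H_0 ≅ Z,  H_1 ≅ Z^2,  H_2 ≅ Z.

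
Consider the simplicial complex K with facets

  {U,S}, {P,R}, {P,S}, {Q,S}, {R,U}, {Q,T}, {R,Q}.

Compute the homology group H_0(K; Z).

K has 6 vertices, 7 edges.
rank ∂_0 = 0, rank ∂_1 = 5 ⇒ b_0 = 6 − 0 − 5 = 1; all invariant factors of ∂_1 are 1 so no torsion. So H_0 ≅ Z.

H_0 = Z.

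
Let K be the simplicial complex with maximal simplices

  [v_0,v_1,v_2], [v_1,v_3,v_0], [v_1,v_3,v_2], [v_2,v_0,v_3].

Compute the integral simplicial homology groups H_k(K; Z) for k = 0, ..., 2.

Order the vertices as v_0 < v_1 < v_2 < v_3. Listing each simplex with vertices in this order, K has dimension 2 with simplices:

  0-simplices (4): [v_0], [v_1], [v_2], [v_3]
  1-simplices (6): [v_0,v_1], [v_0,v_2], [v_0,v_3], [v_1,v_2], [v_1,v_3], [v_2,v_3]
  2-simplices (4): [v_0,v_1,v_2], [v_0,v_1,v_3], [v_0,v_2,v_3], [v_1,v_2,v_3]

giving chain groups C_0 ≅ Z^4, C_1 ≅ Z^6, C_2 ≅ Z^4.

The boundary map ∂_1: C_1 → C_0 sends each edge [p,q] (with p < q) to q − p.
As a 4×6 matrix over Z this has rank 3, with invariant factors (1,1,1).

∂_2: C_2 → C_1 acts by ∂[p,q,r] = [q,r] − [p,r] + [p,q]. For instance
  ∂[v_0,v_1,v_2] = [v_1,v_2] − [v_0,v_2] + [v_0,v_1],
  ∂[v_1,v_2,v_3] = [v_2,v_3] − [v_1,v_3] + [v_1,v_2].
As a 6×4 matrix over Z this has rank 3, with invariant factors (1,1,1).

From H_k ≅ ker(∂_k) / im(∂_{k+1}) we obtain:

  H_0: rank C_0 − rank ∂_1 = 4 − 3 = 1, and the invariant factors of ∂_1 are all 1, so H_0 ≅ Z.
  H_1: rank ker ∂_1 − rank ∂_2 = (6 − 3) − 3 = 0, and the invariant factors of ∂_2 are all 1, so H_1 ≅ 0.
  H_2: rank ker ∂_2 − rank ∂_3 = (4 − 3) − 0 = 1, and there is no ∂_3, so H_2 ≅ Z.

As a check, the Euler characteristic is 4 − 6 + 4 = 2, which agrees with 1 − 0 + 1 = 2.

H_0 ≅ Z,  H_1 = 0,  H_2 ≅ Z.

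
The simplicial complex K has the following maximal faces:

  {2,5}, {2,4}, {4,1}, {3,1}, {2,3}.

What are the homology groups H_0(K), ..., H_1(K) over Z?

K has 5 vertices, 5 edges.
rank ∂_0 = 0, rank ∂_1 = 4 ⇒ b_0 = 5 − 0 − 4 = 1; all invariant factors of ∂_1 are 1 so no torsion. So H_0 = Z.
rank ∂_1 = 4, rank ∂_2 = 0 ⇒ b_1 = 5 − 4 − 0 = 1. So H_1 = Z.

H_0 = Z,  H_1 = Z.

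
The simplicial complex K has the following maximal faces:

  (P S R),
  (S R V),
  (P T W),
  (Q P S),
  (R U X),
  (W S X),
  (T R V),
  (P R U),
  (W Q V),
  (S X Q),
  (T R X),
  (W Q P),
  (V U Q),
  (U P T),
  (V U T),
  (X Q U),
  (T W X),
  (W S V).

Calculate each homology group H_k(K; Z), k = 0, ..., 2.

H_0 = Z,  H_1 = Z ⊕ Z/2,  H_2 = 0.

Fix the vertex order P < Q < R < S < T < U < V < W < X and write every simplex with vertices in increasing order. Then dim K = 2 and the simplices of K are:

  0-simplices (9): P, Q, R, S, T, U, V, W, X
  1-simplices (27): PQ, PR, PS, PT, PU, PW, QS, QU, QV, QW, QX, RS, RT, RU, RV, RX, SV, SW, SX, TU, TV, TW, TX, UV, UX, VW, WX
  2-simplices (18): PQS, PQW, PRS, PRU, PTU, PTW, QSX, QUV, QUX, QVW, RSV, RTV, RTX, RUX, SVW, SWX, TUV, TWX

so the chain groups are C_0 ≅ Z^9, C_1 ≅ Z^27, C_2 ≅ Z^18.

The boundary map ∂_1: C_1 → C_0 maps an edge to its endpoints' difference, ∂[p,q] = q − p.
As a 9×27 matrix over Z this has rank 8, with invariant factors (1,1,1,1,1,1,1,1).

Boundary ∂_2: C_2 → C_1 maps a triangle to the signed sum of its edges. For instance
  ∂PQW = QW − PW + PQ,
  ∂QUX = UX − QX + QU.
This gives a 27×18 integer matrix of rank 18; reducing to Smith normal form yields diagonal entries (1,1,1,1,1,1,1,1,1,1,1,1,1,1,1,1,1,2).

From H_k ≅ ker(∂_k) / im(∂_{k+1}) we obtain:

  H_0: rank C_0 − rank ∂_1 = 9 − 8 = 1, and the invariant factors of ∂_1 are all 1, so H_0 ≅ Z.
  H_1: rank ker ∂_1 − rank ∂_2 = (27 − 8) − 18 = 1, and ∂_2 has invariant factor 2 > 1, so H_1 ≅ Z ⊕ Z/2.
  H_2: rank ker ∂_2 − rank ∂_3 = (18 − 18) − 0 = 0, and there is no ∂_3, so H_2 ≅ 0.

As a check, the Euler characteristic is 9 − 27 + 18 = 0, which agrees with 1 − 1 + 0 = 0.
(K is a triangulation of the Klein bottle.)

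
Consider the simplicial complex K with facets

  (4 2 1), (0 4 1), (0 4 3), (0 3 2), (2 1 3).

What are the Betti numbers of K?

b_0 = 1, b_1 = 1, b_2 = 0.

K has 5 vertices, 10 edges, 5 triangles.
rank ∂_0 = 0, rank ∂_1 = 4 ⇒ b_0 = 5 − 0 − 4 = 1; all invariant factors of ∂_1 are 1 so no torsion. So H_0 ≅ Z.
rank ∂_1 = 4, rank ∂_2 = 5 ⇒ b_1 = 10 − 4 − 5 = 1; all invariant factors of ∂_2 are 1 so no torsion. So H_1 ≅ Z.
rank ∂_2 = 5, rank ∂_3 = 0 ⇒ b_2 = 5 − 5 − 0 = 0. So H_2 ≅ 0.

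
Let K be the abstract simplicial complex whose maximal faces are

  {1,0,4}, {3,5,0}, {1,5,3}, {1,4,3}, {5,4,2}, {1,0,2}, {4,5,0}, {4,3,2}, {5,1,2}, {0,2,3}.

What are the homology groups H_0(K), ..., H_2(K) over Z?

K has 6 vertices, 15 edges, 10 triangles.
rank ∂_0 = 0, rank ∂_1 = 5 ⇒ b_0 = 6 − 0 − 5 = 1; all invariant factors of ∂_1 are 1 so no torsion. So H_0 = Z.
rank ∂_1 = 5, rank ∂_2 = 10 ⇒ b_1 = 15 − 5 − 10 = 0; ∂_2 has invariant factor(s) [2] giving torsion. So H_1 = Z/2Z.
rank ∂_2 = 10, rank ∂_3 = 0 ⇒ b_2 = 10 − 10 − 0 = 0. So H_2 = 0.

H_0 ≅ Z,  H_1 ≅ Z/2Z,  H_2 = 0.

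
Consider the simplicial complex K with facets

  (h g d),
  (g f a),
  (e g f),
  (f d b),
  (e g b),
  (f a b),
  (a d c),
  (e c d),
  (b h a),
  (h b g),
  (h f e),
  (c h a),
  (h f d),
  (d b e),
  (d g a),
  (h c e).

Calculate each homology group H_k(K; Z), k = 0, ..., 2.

We work with the vertex ordering a < b < c < d < e < f < g < h. The simplices of K, each written with vertices in increasing order, are:

  0-simplices (8): a, b, c, d, e, f, g, h
  1-simplices (24): ab, ac, ad, af, ag, ah, bd, be, bf, bg, bh, cd, ce, ch, de, df, dg, dh, ef, eg, eh, fg, fh, gh
  2-simplices (16): abf, abh, acd, ach, adg, afg, bde, bdf, beg, bgh, cde, ceh, dfh, dgh, efg, efh

Hence C_0 ≅ Z^8, C_1 ≅ Z^24, C_2 ≅ Z^16.

∂_1: C_1 → C_0 is given by ∂[p,q] = [q] − [p]. For instance
  ∂ag = g − a.
As a 8×24 matrix over Z this has rank 7, with invariant factors (1,1,1,1,1,1,1).

Boundary ∂_2: C_2 → C_1 acts by ∂[p,q,r] = [q,r] − [p,r] + [p,q]. For instance
  ∂abh = bh − ah + ab,
  ∂adg = dg − ag + ad.
The 24×16 boundary matrix has rank 15 and Smith normal form diag(1,1,1,1,1,1,1,1,1,1,1,1,1,1,1).

From H_k ≅ ker(∂_k) / im(∂_{k+1}) we obtain:

  H_0: rank C_0 − rank ∂_1 = 8 − 7 = 1, and the invariant factors of ∂_1 are all 1, so H_0 = Z.
  H_1: rank ker ∂_1 − rank ∂_2 = (24 − 7) − 15 = 2, and the invariant factors of ∂_2 are all 1, so H_1 = Z^2.
  H_2: rank ker ∂_2 − rank ∂_3 = (16 − 15) − 0 = 1, and there is no ∂_3, so H_2 = Z.

H_0 ≅ Z,  H_1 ≅ Z^2,  H_2 ≅ Z.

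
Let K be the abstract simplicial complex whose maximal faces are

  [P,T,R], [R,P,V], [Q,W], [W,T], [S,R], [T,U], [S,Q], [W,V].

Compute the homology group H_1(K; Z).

H_1 = Z^2.

K has 8 vertices, 11 edges, 2 triangles.
rank ∂_1 = 7, rank ∂_2 = 2 ⇒ b_1 = 11 − 7 − 2 = 2; all invariant factors of ∂_2 are 1 so no torsion. So H_1 ≅ Z^2.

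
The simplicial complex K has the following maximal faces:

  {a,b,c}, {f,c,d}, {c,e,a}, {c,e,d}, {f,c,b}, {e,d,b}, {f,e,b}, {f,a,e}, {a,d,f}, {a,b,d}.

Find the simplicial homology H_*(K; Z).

Order the vertices as a < b < c < d < e < f. Listing each simplex with vertices in this order, K has dimension 2 with simplices:

  0-simplices (6): a, b, c, d, e, f
  1-simplices (15): ab, ac, ad, ae, af, bc, bd, be, bf, cd, ce, cf, de, df, ef
  2-simplices (10): abc, abd, ace, adf, aef, bcf, bde, bef, cde, cdf

Hence C_0 ≅ Z^6, C_1 ≅ Z^15, C_2 ≅ Z^10.

Boundary ∂_1: C_1 → C_0 sends each edge [p,q] (with p < q) to q − p.
The resulting 6×15 matrix has rank 5, and its Smith normal form has invariant factors (1,1,1,1,1).

The boundary map ∂_2: C_2 → C_1 acts by ∂[p,q,r] = [q,r] − [p,r] + [p,q]. For instance
  ∂aef = ef − af + ae,
  ∂abc = bc − ac + ab.
This gives a 15×10 integer matrix of rank 10; reducing to Smith normal form yields diagonal entries (1,1,1,1,1,1,1,1,1,2).

Computing H_k = (kernel of ∂_k) / (image of ∂_{k+1}):

  H_0: rank C_0 − rank ∂_1 = 6 − 5 = 1, and the invariant factors of ∂_1 are all 1, so H_0 ≅ Z.
  H_1: rank ker ∂_1 − rank ∂_2 = (15 − 5) − 10 = 0, and ∂_2 has invariant factor 2 > 1, so H_1 ≅ Z/2Z.
  H_2: rank ker ∂_2 − rank ∂_3 = (10 − 10) − 0 = 0, and there is no ∂_3, so H_2 ≅ 0.

(K is a triangulation of the real projective plane RP^2.)

H_0 ≅ Z,  H_1 ≅ Z/2Z,  H_2 = 0.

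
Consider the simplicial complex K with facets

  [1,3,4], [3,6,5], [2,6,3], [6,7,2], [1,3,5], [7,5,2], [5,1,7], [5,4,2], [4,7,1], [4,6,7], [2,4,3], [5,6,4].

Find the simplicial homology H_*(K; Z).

Fix the vertex order 1 < 2 < 3 < 4 < 5 < 6 < 7 and write every simplex with vertices in increasing order. Then dim K = 2 and the simplices of K are:

  0-simplices (7): [1], [2], [3], [4], [5], [6], [7]
  1-simplices (18): [1,3], [1,4], [1,5], [1,7], [2,3], [2,4], [2,5], [2,6], [2,7], [3,4], [3,5], [3,6], [4,5], [4,6], [4,7], [5,6], [5,7], [6,7]
  2-simplices (12): [1,3,4], [1,3,5], [1,4,7], [1,5,7], [2,3,4], [2,3,6], [2,4,5], [2,5,7], [2,6,7], [3,5,6], [4,5,6], [4,6,7]

so the chain groups are C_0 ≅ Z^7, C_1 ≅ Z^18, C_2 ≅ Z^12.

The boundary map ∂_1: C_1 → C_0 is given by ∂[p,q] = [q] − [p].
As a 7×18 matrix over Z this has rank 6, with invariant factors (1,1,1,1,1,1).

The boundary map ∂_2: C_2 → C_1 maps a triangle to the signed sum of its edges. For instance
  ∂[1,3,4] = [3,4] − [1,4] + [1,3],
  ∂[1,4,7] = [4,7] − [1,7] + [1,4].
The 18×12 boundary matrix has rank 12 and Smith normal form diag(1,1,1,1,1,1,1,1,1,1,1,2).

From H_k ≅ ker(∂_k) / im(∂_{k+1}) we obtain:

  H_0: rank C_0 − rank ∂_1 = 7 − 6 = 1, and the invariant factors of ∂_1 are all 1, so H_0 ≅ Z.
  H_1: rank ker ∂_1 − rank ∂_2 = (18 − 6) − 12 = 0, and ∂_2 has invariant factor 2 > 1, so H_1 ≅ Z_2.
  H_2: rank ker ∂_2 − rank ∂_3 = (12 − 12) − 0 = 0, and there is no ∂_3, so H_2 ≅ 0.

As a check, the Euler characteristic is 7 − 18 + 12 = 1, which agrees with 1 − 0 + 0 = 1.
(K is a triangulation of the real projective plane RP^2.)

H_0 ≅ Z,  H_1 ≅ Z_2,  H_2 = 0.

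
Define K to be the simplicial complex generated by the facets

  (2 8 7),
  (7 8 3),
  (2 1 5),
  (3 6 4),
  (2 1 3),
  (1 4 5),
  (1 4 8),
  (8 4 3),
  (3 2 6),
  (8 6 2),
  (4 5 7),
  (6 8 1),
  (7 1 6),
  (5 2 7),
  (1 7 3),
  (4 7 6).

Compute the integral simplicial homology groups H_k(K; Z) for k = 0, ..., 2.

H_0 = Z,  H_1 = Z^2,  H_2 = Z.

Order the vertices as 1 < 2 < 3 < 4 < 5 < 6 < 7 < 8. Listing each simplex with vertices in this order, K has dimension 2 with simplices:

  0-simplices (8): [1], [2], [3], [4], [5], [6], [7], [8]
  1-simplices (24): (24 of them)
  2-simplices (16): [1,2,3], [1,2,5], [1,3,7], [1,4,5], [1,4,8], [1,6,7], [1,6,8], [2,3,6], [2,5,7], [2,6,8], [2,7,8], [3,4,6], [3,4,8], [3,7,8], [4,5,7], [4,6,7]

so the chain groups are C_0 ≅ Z^8, C_1 ≅ Z^24, C_2 ≅ Z^16.

The boundary map ∂_1: C_1 → C_0 sends each edge [p,q] (with p < q) to q − p. For instance
  ∂[4,6] = [6] − [4].
The 8×24 boundary matrix has rank 7 and Smith normal form diag(1,1,1,1,1,1,1).

∂_2: C_2 → C_1 acts by ∂[p,q,r] = [q,r] − [p,r] + [p,q]. For instance
  ∂[1,4,5] = [4,5] − [1,5] + [1,4],
  ∂[3,7,8] = [7,8] − [3,8] + [3,7].
The resulting 24×16 matrix has rank 15, and its Smith normal form has invariant factors (1,1,1,1,1,1,1,1,1,1,1,1,1,1,1).

Now H_k = ker ∂_k / im ∂_{k+1}, so:

  H_0: rank C_0 − rank ∂_1 = 8 − 7 = 1, and the invariant factors of ∂_1 are all 1, so H_0 = Z.
  H_1: rank ker ∂_1 − rank ∂_2 = (24 − 7) − 15 = 2, and the invariant factors of ∂_2 are all 1, so H_1 = Z^2.
  H_2: rank ker ∂_2 − rank ∂_3 = (16 − 15) − 0 = 1, and there is no ∂_3, so H_2 = Z.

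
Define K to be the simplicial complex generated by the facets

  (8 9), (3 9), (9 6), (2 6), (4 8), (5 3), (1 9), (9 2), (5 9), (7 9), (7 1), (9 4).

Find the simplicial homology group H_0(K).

H_0 ≅ Z.

Take the total order 1 < 2 < 3 < 4 < 5 < 6 < 7 < 8 < 9 on the vertex set. Then K (dimension 1) consists of the simplices:

  0-simplices (9): [1], [2], [3], [4], [5], [6], [7], [8], [9]
  1-simplices (12): [1,7], [1,9], [2,6], [2,9], [3,5], [3,9], [4,8], [4,9], [5,9], [6,9], [7,9], [8,9]

giving chain groups C_0 ≅ Z^9, C_1 ≅ Z^12.

Boundary ∂_1: C_1 → C_0 is given by ∂[p,q] = [q] − [p].
As a 9×12 matrix over Z this has rank 8, with invariant factors (1,1,1,1,1,1,1,1).

Now H_k = ker ∂_k / im ∂_{k+1}, so:

  H_0: rank C_0 − rank ∂_1 = 9 − 8 = 1, and the invariant factors of ∂_1 are all 1, so H_0 = Z.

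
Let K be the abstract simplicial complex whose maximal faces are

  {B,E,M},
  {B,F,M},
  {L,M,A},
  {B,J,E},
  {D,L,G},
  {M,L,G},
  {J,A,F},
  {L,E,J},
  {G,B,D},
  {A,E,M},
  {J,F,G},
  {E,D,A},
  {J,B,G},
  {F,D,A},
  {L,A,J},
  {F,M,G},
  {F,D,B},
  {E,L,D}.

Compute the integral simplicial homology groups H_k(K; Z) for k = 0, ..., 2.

H_0 ≅ Z,  H_1 ≅ Z ⊕ Z/2,  H_2 = 0.

K has 9 vertices, 27 edges, 18 triangles.
rank ∂_0 = 0, rank ∂_1 = 8 ⇒ b_0 = 9 − 0 − 8 = 1; all invariant factors of ∂_1 are 1 so no torsion. So H_0 = Z.
rank ∂_1 = 8, rank ∂_2 = 18 ⇒ b_1 = 27 − 8 − 18 = 1; ∂_2 has invariant factor(s) [2] giving torsion. So H_1 = Z ⊕ Z/2.
rank ∂_2 = 18, rank ∂_3 = 0 ⇒ b_2 = 18 − 18 − 0 = 0. So H_2 = 0.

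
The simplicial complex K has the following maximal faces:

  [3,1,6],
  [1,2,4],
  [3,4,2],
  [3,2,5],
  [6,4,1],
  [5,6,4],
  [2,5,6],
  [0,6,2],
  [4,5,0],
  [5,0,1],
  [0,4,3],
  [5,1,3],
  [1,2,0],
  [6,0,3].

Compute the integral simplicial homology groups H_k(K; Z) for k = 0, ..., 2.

We work with the vertex ordering 0 < 1 < 2 < 3 < 4 < 5 < 6. The simplices of K, each written with vertices in increasing order, are:

  0-simplices (7): [0], [1], [2], [3], [4], [5], [6]
  1-simplices (21): [0,1], [0,2], [0,3], [0,4], [0,5], [0,6], [1,2], [1,3], [1,4], [1,5], [1,6], [2,3], [2,4], [2,5], [2,6], [3,4], [3,5], [3,6], [4,5], [4,6], [5,6]
  2-simplices (14): [0,1,2], [0,1,5], [0,2,6], [0,3,4], [0,3,6], [0,4,5], [1,2,4], [1,3,5], [1,3,6], [1,4,6], [2,3,4], [2,3,5], [2,5,6], [4,5,6]

giving chain groups C_0 ≅ Z^7, C_1 ≅ Z^21, C_2 ≅ Z^14.

Boundary ∂_1: C_1 → C_0 is given by ∂[p,q] = [q] − [p]. For instance
  ∂[1,2] = [2] − [1].
The 7×21 boundary matrix has rank 6 and Smith normal form diag(1,1,1,1,1,1).

∂_2: C_2 → C_1 maps a triangle to the signed sum of its edges. For instance
  ∂[4,5,6] = [5,6] − [4,6] + [4,5],
  ∂[2,3,5] = [3,5] − [2,5] + [2,3].
The 21×14 boundary matrix has rank 13 and Smith normal form diag(1,1,1,1,1,1,1,1,1,1,1,1,1).

Computing H_k = (kernel of ∂_k) / (image of ∂_{k+1}):

  H_0: rank C_0 − rank ∂_1 = 7 − 6 = 1, and the invariant factors of ∂_1 are all 1, so H_0 = Z.
  H_1: rank ker ∂_1 − rank ∂_2 = (21 − 6) − 13 = 2, and the invariant factors of ∂_2 are all 1, so H_1 = Z^2.
  H_2: rank ker ∂_2 − rank ∂_3 = (14 − 13) − 0 = 1, and there is no ∂_3, so H_2 = Z.

As a check, the Euler characteristic is 7 − 21 + 14 = 0, which agrees with 1 − 2 + 1 = 0.

H_0 = Z,  H_1 = Z^2,  H_2 = Z.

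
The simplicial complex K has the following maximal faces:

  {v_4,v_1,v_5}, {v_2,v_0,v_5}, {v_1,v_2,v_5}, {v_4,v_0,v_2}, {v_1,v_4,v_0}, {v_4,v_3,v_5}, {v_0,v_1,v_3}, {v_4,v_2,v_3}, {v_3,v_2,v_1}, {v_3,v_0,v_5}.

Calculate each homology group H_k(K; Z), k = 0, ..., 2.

H_0 = Z,  H_1 = Z/2Z,  H_2 = 0.

Take the total order v_0 < v_1 < v_2 < v_3 < v_4 < v_5 on the vertex set. Then K (dimension 2) consists of the simplices:

  0-simplices (6): [v_0], [v_1], [v_2], [v_3], [v_4], [v_5]
  1-simplices (15): (15 of them)
  2-simplices (10): [v_0,v_1,v_3], [v_0,v_1,v_4], [v_0,v_2,v_4], [v_0,v_2,v_5], [v_0,v_3,v_5], [v_1,v_2,v_3], [v_1,v_2,v_5], [v_1,v_4,v_5], [v_2,v_3,v_4], [v_3,v_4,v_5]

so the chain groups are C_0 ≅ Z^6, C_1 ≅ Z^15, C_2 ≅ Z^10.

Boundary ∂_1: C_1 → C_0 maps an edge to its endpoints' difference, ∂[p,q] = q − p.
The resulting 6×15 matrix has rank 5, and its Smith normal form has invariant factors (1,1,1,1,1).

The boundary map ∂_2: C_2 → C_1 acts by ∂[p,q,r] = [q,r] − [p,r] + [p,q]. For instance
  ∂[v_0,v_3,v_5] = [v_3,v_5] − [v_0,v_5] + [v_0,v_3],
  ∂[v_3,v_4,v_5] = [v_4,v_5] − [v_3,v_5] + [v_3,v_4].
This gives a 15×10 integer matrix of rank 10; reducing to Smith normal form yields diagonal entries (1,1,1,1,1,1,1,1,1,2).

From H_k ≅ ker(∂_k) / im(∂_{k+1}) we obtain:

  H_0: rank C_0 − rank ∂_1 = 6 − 5 = 1, and the invariant factors of ∂_1 are all 1, so H_0 = Z.
  H_1: rank ker ∂_1 − rank ∂_2 = (15 − 5) − 10 = 0, and ∂_2 has invariant factor 2 > 1, so H_1 = Z/2Z.
  H_2: rank ker ∂_2 − rank ∂_3 = (10 − 10) − 0 = 0, and there is no ∂_3, so H_2 = 0.

As a check, the Euler characteristic is 6 − 15 + 10 = 1, which agrees with 1 − 0 + 0 = 1.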